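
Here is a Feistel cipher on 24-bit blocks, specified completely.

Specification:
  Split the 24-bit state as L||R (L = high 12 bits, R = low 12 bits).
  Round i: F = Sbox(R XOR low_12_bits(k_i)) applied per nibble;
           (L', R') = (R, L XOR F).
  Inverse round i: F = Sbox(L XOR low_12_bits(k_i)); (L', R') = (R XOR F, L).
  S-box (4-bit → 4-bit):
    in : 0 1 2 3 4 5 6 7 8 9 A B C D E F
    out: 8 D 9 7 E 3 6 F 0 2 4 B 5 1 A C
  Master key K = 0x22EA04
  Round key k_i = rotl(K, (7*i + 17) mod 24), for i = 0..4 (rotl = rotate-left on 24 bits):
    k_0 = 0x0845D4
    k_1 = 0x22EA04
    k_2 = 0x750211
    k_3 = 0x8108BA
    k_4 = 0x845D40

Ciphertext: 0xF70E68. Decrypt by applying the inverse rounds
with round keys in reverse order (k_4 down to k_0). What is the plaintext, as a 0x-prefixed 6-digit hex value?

0x02FB3B

s_0 = ciphertext = 0xF70E68
s_1 = InvRound(s_0, k_4) = 0x710F70
s_2 = InvRound(s_1, k_3) = 0x334710
s_3 = InvRound(s_2, k_2) = 0xA83334
s_4 = InvRound(s_3, k_1) = 0xB3BA83
s_5 = InvRound(s_4, k_0) = 0x02FB3B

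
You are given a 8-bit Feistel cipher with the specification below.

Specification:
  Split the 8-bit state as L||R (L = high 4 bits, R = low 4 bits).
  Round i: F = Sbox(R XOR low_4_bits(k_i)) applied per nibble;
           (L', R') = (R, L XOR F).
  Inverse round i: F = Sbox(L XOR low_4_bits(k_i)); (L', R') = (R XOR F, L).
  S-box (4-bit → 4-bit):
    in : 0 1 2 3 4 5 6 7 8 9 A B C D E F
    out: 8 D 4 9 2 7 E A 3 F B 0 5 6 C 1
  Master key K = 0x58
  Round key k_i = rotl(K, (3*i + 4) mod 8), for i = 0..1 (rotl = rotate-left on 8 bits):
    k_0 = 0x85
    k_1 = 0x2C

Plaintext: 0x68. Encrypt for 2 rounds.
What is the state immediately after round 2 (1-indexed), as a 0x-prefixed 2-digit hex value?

0x0D

s_0 = plaintext = 0x68
s_1 = Round(s_0, k_0) = 0x80
s_2 = Round(s_1, k_1) = 0x0D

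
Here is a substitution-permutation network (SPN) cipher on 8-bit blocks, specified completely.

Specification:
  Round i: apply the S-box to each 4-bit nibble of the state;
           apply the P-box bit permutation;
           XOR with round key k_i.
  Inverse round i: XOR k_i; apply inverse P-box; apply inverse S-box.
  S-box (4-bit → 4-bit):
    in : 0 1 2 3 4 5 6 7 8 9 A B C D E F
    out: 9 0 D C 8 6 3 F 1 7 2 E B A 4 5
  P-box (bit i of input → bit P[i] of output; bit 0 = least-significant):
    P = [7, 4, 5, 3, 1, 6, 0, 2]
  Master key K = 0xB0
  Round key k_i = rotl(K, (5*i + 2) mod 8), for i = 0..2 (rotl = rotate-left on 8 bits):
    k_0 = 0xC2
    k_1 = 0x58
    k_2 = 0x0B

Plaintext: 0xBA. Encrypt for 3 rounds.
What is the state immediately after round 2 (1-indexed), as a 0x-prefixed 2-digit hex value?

s_0 = plaintext = 0xBA
s_1 = Round(s_0, k_0) = 0x97
s_2 = Round(s_1, k_1) = 0xA3
s_3 = Round(s_2, k_2) = 0x63

0xA3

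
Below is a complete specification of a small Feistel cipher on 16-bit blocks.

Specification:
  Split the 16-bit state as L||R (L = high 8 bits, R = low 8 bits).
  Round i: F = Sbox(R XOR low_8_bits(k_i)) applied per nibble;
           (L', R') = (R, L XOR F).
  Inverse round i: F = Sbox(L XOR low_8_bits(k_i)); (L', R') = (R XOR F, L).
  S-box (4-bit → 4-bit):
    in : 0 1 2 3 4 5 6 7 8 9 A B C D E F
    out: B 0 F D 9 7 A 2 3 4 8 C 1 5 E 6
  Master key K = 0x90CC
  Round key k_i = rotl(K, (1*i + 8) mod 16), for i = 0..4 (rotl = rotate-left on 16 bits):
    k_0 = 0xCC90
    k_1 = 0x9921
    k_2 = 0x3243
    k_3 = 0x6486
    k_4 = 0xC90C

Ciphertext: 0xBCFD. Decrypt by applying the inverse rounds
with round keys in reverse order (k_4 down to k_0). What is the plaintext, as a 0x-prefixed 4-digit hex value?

s_0 = ciphertext = 0xBCFD
s_1 = InvRound(s_0, k_4) = 0x36BC
s_2 = InvRound(s_1, k_3) = 0x7736
s_3 = InvRound(s_2, k_2) = 0xEF77
s_4 = InvRound(s_3, k_1) = 0x69EF
s_5 = InvRound(s_4, k_0) = 0x8B69

0x8B69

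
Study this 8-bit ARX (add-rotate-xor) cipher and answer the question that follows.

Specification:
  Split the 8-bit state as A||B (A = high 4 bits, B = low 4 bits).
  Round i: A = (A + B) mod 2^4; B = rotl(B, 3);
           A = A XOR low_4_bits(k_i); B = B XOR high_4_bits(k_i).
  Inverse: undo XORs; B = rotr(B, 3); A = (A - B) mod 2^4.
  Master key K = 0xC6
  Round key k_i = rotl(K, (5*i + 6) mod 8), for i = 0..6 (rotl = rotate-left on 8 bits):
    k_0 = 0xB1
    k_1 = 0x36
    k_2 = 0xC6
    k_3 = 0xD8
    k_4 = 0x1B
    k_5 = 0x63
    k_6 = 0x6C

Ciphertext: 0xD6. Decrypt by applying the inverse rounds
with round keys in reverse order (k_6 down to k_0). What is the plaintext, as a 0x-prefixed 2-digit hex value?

0xEB

s_0 = ciphertext = 0xD6
s_1 = InvRound(s_0, k_6) = 0x10
s_2 = InvRound(s_1, k_5) = 0x6C
s_3 = InvRound(s_2, k_4) = 0x2B
s_4 = InvRound(s_3, k_3) = 0xEC
s_5 = InvRound(s_4, k_2) = 0x80
s_6 = InvRound(s_5, k_1) = 0x86
s_7 = InvRound(s_6, k_0) = 0xEB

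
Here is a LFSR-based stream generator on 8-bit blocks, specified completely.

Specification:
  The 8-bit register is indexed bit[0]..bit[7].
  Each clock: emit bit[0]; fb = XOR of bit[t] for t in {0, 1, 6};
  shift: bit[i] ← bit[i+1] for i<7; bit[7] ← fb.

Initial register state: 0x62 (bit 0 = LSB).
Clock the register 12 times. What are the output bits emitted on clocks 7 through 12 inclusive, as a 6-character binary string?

100101

reg_0 = 0x62
clock 1: out=0, reg = 0x31
clock 2: out=1, reg = 0x98
clock 3: out=0, reg = 0x4C
clock 4: out=0, reg = 0xA6
clock 5: out=0, reg = 0xD3
clock 6: out=1, reg = 0xE9
clock 7: out=1, reg = 0x74
clock 8: out=0, reg = 0xBA
clock 9: out=0, reg = 0xDD
clock 10: out=1, reg = 0x6E
clock 11: out=0, reg = 0x37
clock 12: out=1, reg = 0x1B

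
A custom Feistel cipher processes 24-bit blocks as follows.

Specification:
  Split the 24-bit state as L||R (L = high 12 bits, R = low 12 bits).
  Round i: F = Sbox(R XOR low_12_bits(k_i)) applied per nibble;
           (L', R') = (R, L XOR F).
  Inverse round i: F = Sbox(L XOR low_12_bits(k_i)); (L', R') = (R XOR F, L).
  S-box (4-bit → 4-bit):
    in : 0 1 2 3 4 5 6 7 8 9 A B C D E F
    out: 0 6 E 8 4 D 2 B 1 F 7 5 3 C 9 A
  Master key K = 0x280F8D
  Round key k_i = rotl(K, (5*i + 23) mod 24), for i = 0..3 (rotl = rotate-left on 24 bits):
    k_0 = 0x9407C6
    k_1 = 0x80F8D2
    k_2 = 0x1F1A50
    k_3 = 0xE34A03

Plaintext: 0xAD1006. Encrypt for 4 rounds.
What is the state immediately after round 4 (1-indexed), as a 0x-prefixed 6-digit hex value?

0xC28D6B

s_0 = plaintext = 0xAD1006
s_1 = Round(s_0, k_0) = 0x0061E1
s_2 = Round(s_1, k_1) = 0x1E1F8E
s_3 = Round(s_2, k_2) = 0xF8EC28
s_4 = Round(s_3, k_3) = 0xC28D6B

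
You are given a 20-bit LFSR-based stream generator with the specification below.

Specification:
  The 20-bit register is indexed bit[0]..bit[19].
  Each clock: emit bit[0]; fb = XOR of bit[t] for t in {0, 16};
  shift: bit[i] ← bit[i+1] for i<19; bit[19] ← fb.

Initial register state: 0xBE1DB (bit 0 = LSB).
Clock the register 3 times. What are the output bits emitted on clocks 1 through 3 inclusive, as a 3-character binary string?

reg_0 = 0xBE1DB
clock 1: out=1, reg = 0x5F0ED
clock 2: out=1, reg = 0x2F876
clock 3: out=0, reg = 0x17C3B

110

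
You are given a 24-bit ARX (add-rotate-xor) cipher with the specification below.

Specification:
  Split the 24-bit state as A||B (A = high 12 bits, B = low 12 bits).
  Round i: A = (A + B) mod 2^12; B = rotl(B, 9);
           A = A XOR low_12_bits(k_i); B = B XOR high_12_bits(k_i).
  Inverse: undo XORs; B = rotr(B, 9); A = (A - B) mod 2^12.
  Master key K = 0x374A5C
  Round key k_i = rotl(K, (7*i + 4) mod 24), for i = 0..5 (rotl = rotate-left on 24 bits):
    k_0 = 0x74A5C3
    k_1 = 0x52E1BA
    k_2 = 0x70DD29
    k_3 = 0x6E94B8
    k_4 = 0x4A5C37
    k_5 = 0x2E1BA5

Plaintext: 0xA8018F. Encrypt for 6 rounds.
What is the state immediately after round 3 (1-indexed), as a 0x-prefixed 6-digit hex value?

0x9D754D

s_0 = plaintext = 0xA8018F
s_1 = Round(s_0, k_0) = 0x9CC97B
s_2 = Round(s_1, k_1) = 0x2FD201
s_3 = Round(s_2, k_2) = 0x9D754D
s_4 = Round(s_3, k_3) = 0xB9CC40
s_5 = Round(s_4, k_4) = 0xBEB52D
s_6 = Round(s_5, k_5) = 0xABD844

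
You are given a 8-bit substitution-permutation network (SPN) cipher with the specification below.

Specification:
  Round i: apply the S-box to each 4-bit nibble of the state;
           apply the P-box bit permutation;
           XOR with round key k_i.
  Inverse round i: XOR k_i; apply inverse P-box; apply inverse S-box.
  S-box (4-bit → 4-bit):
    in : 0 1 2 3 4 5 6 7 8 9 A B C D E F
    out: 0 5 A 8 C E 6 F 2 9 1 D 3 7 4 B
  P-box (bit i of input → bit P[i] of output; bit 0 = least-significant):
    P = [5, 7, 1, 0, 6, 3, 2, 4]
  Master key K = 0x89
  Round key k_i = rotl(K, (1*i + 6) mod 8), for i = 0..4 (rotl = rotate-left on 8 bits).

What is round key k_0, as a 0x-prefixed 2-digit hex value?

0x62

K = 0x89
k_0 = rotl(K, (1*0+6) mod 8) = rotl(K, 6) = 0x62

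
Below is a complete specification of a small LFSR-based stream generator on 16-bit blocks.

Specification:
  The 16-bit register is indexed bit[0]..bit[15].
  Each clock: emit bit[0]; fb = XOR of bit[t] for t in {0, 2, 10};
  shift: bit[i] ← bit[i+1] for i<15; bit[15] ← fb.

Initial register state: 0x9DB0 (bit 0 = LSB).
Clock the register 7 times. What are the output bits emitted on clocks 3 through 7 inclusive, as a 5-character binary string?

reg_0 = 0x9DB0
clock 1: out=0, reg = 0xCED8
clock 2: out=0, reg = 0xE76C
clock 3: out=0, reg = 0x73B6
clock 4: out=0, reg = 0xB9DB
clock 5: out=1, reg = 0xDCED
clock 6: out=1, reg = 0xEE76
clock 7: out=0, reg = 0x773B

00110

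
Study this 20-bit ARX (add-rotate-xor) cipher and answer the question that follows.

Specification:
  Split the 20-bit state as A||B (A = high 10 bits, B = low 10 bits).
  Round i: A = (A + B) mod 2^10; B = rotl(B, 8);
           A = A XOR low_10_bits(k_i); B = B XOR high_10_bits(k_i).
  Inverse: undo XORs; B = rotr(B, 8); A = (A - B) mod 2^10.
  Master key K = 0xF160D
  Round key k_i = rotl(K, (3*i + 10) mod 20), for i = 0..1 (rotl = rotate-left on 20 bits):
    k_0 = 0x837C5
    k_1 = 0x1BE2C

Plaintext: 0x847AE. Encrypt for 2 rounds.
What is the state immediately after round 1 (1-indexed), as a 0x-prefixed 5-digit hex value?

0x9E8E6

s_0 = plaintext = 0x847AE
s_1 = Round(s_0, k_0) = 0x9E8E6
s_2 = Round(s_1, k_1) = 0x53256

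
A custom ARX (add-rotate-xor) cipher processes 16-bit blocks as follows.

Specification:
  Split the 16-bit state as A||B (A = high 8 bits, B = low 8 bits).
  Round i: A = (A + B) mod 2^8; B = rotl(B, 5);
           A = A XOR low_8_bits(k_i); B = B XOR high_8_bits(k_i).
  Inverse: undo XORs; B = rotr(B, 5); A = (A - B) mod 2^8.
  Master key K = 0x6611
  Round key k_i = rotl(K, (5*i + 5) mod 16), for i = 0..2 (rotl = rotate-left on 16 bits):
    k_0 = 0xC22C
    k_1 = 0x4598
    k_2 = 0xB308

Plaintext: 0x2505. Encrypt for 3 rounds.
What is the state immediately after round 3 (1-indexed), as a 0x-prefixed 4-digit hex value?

0xF192

s_0 = plaintext = 0x2505
s_1 = Round(s_0, k_0) = 0x0662
s_2 = Round(s_1, k_1) = 0xF009
s_3 = Round(s_2, k_2) = 0xF192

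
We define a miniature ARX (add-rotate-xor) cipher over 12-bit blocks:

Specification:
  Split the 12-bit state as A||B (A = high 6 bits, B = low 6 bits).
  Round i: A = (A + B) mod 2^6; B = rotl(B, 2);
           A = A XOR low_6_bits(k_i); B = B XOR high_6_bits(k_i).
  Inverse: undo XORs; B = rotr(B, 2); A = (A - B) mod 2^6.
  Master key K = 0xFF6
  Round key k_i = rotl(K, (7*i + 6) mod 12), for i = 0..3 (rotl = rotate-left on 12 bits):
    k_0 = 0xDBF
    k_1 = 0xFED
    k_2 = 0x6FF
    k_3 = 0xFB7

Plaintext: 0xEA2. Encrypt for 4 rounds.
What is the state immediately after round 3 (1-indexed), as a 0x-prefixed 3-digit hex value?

0x06B

s_0 = plaintext = 0xEA2
s_1 = Round(s_0, k_0) = 0x8FC
s_2 = Round(s_1, k_1) = 0xC8C
s_3 = Round(s_2, k_2) = 0x06B
s_4 = Round(s_3, k_3) = 0x6D0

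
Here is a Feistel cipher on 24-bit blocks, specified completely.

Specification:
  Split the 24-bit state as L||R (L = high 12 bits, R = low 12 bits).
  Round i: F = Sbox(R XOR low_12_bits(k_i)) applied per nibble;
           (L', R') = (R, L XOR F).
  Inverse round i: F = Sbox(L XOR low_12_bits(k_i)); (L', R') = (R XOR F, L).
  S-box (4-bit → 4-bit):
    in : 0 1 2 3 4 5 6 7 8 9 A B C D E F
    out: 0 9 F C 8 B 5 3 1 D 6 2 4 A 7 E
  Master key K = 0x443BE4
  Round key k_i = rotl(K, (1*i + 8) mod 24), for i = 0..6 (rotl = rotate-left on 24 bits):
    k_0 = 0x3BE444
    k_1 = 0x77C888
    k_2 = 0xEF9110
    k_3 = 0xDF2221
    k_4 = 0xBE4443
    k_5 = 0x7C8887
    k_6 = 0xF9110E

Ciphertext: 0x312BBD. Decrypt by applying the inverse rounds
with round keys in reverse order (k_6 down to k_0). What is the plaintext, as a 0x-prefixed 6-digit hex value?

0x3781E9

s_0 = ciphertext = 0x312BBD
s_1 = InvRound(s_0, k_6) = 0x429312
s_2 = InvRound(s_1, k_5) = 0x775429
s_3 = InvRound(s_2, k_4) = 0x8EC775
s_4 = InvRound(s_3, k_3) = 0x13F8EC
s_5 = InvRound(s_4, k_2) = 0x81213F
s_6 = InvRound(s_5, k_1) = 0x1E9812
s_7 = InvRound(s_6, k_0) = 0x3781E9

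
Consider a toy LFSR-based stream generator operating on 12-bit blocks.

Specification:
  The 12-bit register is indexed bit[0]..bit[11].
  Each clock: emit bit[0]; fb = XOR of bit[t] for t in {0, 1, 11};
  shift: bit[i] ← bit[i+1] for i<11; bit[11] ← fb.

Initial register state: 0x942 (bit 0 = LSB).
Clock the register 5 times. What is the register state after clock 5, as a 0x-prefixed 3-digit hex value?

reg_0 = 0x942
clock 1: out=0, reg = 0x4A1
clock 2: out=1, reg = 0xA50
clock 3: out=0, reg = 0xD28
clock 4: out=0, reg = 0xE94
clock 5: out=0, reg = 0xF4A

0xF4A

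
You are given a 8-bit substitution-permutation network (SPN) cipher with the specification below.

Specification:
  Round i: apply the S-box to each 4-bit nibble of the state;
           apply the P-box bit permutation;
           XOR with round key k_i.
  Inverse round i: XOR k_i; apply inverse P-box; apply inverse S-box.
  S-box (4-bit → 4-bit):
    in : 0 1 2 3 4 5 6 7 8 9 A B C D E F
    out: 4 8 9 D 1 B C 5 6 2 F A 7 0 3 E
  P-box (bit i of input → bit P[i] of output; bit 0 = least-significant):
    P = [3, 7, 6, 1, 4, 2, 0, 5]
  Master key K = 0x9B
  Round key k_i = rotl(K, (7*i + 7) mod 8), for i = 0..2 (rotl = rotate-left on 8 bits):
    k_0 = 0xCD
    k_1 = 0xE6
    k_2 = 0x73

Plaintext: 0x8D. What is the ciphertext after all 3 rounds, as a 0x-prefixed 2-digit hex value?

0x08

s_0 = plaintext = 0x8D
s_1 = Round(s_0, k_0) = 0xC8
s_2 = Round(s_1, k_1) = 0x33
s_3 = Round(s_2, k_2) = 0x08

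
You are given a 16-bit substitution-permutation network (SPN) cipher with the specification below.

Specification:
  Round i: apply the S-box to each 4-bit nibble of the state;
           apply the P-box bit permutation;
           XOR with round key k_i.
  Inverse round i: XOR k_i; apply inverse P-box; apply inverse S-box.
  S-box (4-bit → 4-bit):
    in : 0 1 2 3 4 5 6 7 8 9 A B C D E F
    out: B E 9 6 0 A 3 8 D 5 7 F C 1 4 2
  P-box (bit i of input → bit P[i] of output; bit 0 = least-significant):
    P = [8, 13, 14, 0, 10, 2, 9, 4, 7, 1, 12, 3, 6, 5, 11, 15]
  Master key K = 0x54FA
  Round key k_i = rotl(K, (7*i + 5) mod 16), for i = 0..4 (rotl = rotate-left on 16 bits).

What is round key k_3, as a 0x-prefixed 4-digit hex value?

K = 0x54FA
k_0 = rotl(K, (7*0+5) mod 16) = rotl(K, 5) = 0x9F4A
k_1 = rotl(K, (7*1+5) mod 16) = rotl(K, 12) = 0xA54F
k_2 = rotl(K, (7*2+5) mod 16) = rotl(K, 3) = 0xA7D2
k_3 = rotl(K, (7*3+5) mod 16) = rotl(K, 10) = 0xE953

0xE953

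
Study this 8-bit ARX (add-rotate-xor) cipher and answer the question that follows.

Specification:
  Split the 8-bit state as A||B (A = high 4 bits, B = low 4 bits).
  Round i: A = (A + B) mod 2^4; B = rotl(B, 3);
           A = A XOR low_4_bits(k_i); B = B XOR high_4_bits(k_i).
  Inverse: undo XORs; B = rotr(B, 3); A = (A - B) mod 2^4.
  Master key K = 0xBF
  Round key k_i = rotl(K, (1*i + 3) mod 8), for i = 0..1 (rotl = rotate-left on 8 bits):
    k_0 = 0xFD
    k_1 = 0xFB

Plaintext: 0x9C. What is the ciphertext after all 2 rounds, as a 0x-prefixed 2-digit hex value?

s_0 = plaintext = 0x9C
s_1 = Round(s_0, k_0) = 0x89
s_2 = Round(s_1, k_1) = 0xA3

0xA3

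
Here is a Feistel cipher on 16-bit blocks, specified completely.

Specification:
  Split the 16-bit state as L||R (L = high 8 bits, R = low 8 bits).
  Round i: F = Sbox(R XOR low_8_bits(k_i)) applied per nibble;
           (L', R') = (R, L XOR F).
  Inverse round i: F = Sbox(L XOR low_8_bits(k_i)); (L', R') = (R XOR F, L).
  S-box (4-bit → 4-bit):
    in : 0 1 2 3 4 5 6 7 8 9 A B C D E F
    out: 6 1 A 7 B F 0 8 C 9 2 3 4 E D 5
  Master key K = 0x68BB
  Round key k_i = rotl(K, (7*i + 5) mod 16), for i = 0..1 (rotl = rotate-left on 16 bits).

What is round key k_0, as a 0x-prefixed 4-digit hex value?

0x176D

K = 0x68BB
k_0 = rotl(K, (7*0+5) mod 16) = rotl(K, 5) = 0x176D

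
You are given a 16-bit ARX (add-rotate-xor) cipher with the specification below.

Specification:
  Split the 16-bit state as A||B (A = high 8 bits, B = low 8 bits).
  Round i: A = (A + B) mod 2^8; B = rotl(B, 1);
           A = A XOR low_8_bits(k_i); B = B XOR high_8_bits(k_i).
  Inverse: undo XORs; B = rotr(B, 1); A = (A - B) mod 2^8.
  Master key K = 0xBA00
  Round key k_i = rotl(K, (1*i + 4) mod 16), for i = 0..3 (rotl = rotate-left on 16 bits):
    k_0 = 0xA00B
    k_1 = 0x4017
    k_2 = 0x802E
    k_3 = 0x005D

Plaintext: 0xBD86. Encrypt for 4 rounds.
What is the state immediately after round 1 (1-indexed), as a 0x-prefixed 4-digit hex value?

s_0 = plaintext = 0xBD86
s_1 = Round(s_0, k_0) = 0x48AD
s_2 = Round(s_1, k_1) = 0xE21B
s_3 = Round(s_2, k_2) = 0xD3B6
s_4 = Round(s_3, k_3) = 0xD46D

0x48AD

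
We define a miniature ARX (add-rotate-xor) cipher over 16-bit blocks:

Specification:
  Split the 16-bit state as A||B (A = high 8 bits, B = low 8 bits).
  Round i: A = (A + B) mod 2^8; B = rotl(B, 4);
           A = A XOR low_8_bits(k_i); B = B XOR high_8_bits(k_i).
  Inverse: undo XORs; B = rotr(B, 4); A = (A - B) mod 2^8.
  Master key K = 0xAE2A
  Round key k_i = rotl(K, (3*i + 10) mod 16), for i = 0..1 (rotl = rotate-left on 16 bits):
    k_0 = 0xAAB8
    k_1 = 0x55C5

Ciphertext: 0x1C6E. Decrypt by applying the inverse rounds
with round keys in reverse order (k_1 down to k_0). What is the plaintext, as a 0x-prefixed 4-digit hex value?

s_0 = ciphertext = 0x1C6E
s_1 = InvRound(s_0, k_1) = 0x26B3
s_2 = InvRound(s_1, k_0) = 0x0D91

0x0D91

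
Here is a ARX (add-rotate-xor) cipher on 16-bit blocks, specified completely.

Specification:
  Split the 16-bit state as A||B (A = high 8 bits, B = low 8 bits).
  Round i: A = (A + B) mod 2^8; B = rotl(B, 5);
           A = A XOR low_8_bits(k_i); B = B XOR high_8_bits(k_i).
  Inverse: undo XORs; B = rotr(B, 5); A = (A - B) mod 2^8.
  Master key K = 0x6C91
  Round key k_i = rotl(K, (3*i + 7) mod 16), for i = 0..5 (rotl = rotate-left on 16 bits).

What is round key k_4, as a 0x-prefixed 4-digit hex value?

K = 0x6C91
k_0 = rotl(K, (3*0+7) mod 16) = rotl(K, 7) = 0x48B6
k_1 = rotl(K, (3*1+7) mod 16) = rotl(K, 10) = 0x45B2
k_2 = rotl(K, (3*2+7) mod 16) = rotl(K, 13) = 0x2D92
k_3 = rotl(K, (3*3+7) mod 16) = rotl(K, 0) = 0x6C91
k_4 = rotl(K, (3*4+7) mod 16) = rotl(K, 3) = 0x648B

0x648B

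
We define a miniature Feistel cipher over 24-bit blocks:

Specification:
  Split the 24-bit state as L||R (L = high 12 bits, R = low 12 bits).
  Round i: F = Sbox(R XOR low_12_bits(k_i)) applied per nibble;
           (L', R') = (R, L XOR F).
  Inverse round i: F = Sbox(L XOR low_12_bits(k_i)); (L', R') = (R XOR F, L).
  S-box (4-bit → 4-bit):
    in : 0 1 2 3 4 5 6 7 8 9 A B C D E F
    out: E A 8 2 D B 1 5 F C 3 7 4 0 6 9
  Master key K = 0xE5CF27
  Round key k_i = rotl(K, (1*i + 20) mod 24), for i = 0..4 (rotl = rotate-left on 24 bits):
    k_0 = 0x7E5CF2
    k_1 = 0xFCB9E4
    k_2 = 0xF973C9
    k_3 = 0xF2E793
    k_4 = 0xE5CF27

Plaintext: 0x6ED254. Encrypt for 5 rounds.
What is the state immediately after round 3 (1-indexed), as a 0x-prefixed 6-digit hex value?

s_0 = plaintext = 0x6ED254
s_1 = Round(s_0, k_0) = 0x2540DC
s_2 = Round(s_1, k_1) = 0x0DCE7B
s_3 = Round(s_2, k_2) = 0xE7B0A4
s_4 = Round(s_3, k_3) = 0x0A4B5E
s_5 = Round(s_4, k_4) = 0xB5EDF8

0xE7B0A4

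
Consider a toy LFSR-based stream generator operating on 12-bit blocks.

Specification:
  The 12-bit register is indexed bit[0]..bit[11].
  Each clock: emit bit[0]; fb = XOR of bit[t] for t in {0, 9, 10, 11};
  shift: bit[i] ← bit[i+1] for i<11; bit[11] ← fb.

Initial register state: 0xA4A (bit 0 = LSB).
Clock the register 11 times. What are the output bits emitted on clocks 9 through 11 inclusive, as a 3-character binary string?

010

reg_0 = 0xA4A
clock 1: out=0, reg = 0x525
clock 2: out=1, reg = 0x292
clock 3: out=0, reg = 0x949
clock 4: out=1, reg = 0x4A4
clock 5: out=0, reg = 0xA52
clock 6: out=0, reg = 0x529
clock 7: out=1, reg = 0x294
clock 8: out=0, reg = 0x94A
clock 9: out=0, reg = 0xCA5
clock 10: out=1, reg = 0xE52
clock 11: out=0, reg = 0xF29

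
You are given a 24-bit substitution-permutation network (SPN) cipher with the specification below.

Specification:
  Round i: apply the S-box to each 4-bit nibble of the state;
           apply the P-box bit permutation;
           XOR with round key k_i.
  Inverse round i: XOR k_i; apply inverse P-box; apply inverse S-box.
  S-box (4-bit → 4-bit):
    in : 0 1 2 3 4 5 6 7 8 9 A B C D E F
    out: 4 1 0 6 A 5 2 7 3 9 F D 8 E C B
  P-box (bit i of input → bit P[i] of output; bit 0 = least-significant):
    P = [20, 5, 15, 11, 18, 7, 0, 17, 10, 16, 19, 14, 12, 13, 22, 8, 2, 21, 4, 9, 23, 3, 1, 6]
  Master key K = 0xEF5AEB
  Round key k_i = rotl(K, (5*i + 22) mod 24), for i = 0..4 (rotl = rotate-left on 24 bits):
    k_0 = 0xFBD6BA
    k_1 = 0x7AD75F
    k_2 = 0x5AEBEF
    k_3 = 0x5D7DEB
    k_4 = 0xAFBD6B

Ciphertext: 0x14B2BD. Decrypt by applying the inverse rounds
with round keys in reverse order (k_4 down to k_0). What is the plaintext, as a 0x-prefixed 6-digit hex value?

s_0 = ciphertext = 0x14B2BD
s_1 = InvRound(s_0, k_4) = 0xBAC749
s_2 = InvRound(s_1, k_3) = 0x5476FD
s_3 = InvRound(s_2, k_2) = 0x00959E
s_4 = InvRound(s_3, k_1) = 0xC40ED1
s_5 = InvRound(s_4, k_0) = 0xD61DBA

0xD61DBA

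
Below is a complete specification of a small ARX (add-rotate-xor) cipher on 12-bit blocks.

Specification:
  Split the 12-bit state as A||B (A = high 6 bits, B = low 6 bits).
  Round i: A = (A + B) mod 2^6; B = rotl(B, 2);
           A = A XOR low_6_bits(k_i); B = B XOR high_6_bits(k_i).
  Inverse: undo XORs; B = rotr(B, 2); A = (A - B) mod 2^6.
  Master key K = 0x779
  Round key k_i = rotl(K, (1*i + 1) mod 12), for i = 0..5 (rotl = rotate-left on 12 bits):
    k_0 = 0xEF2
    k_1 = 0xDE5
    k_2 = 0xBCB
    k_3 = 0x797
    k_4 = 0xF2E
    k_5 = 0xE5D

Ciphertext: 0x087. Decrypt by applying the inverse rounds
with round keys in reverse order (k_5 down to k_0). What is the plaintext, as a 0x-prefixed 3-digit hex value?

s_0 = ciphertext = 0x087
s_1 = InvRound(s_0, k_5) = 0xC2F
s_2 = InvRound(s_1, k_4) = 0xAB4
s_3 = InvRound(s_2, k_3) = 0x4EA
s_4 = InvRound(s_3, k_2) = 0x1D1
s_5 = InvRound(s_4, k_1) = 0xE69
s_6 = InvRound(s_5, k_0) = 0x9E4

0x9E4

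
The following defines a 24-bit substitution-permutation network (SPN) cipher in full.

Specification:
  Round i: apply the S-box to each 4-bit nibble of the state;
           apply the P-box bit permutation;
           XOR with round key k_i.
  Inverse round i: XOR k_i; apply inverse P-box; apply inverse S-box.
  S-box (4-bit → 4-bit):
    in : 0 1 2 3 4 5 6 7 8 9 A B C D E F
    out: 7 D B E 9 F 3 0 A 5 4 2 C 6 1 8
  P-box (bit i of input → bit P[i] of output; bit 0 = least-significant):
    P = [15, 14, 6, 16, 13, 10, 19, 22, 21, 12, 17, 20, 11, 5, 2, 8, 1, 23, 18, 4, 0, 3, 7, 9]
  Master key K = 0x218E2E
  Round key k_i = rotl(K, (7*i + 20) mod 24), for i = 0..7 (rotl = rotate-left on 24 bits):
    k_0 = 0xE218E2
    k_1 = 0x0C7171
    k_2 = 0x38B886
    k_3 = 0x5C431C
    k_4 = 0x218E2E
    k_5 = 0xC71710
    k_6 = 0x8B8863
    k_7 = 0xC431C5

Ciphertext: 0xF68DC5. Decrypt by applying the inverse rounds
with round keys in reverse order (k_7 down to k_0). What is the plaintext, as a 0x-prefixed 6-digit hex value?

s_0 = ciphertext = 0xF68DC5
s_1 = InvRound(s_0, k_7) = 0x77E56E
s_2 = InvRound(s_1, k_6) = 0x6D145B
s_3 = InvRound(s_2, k_5) = 0x26F9AA
s_4 = InvRound(s_3, k_4) = 0xCACD68
s_5 = InvRound(s_4, k_3) = 0xF30CB9
s_6 = InvRound(s_5, k_2) = 0x62DD54
s_7 = InvRound(s_6, k_1) = 0xEA095E
s_8 = InvRound(s_7, k_0) = 0xDF3BA7

0xDF3BA7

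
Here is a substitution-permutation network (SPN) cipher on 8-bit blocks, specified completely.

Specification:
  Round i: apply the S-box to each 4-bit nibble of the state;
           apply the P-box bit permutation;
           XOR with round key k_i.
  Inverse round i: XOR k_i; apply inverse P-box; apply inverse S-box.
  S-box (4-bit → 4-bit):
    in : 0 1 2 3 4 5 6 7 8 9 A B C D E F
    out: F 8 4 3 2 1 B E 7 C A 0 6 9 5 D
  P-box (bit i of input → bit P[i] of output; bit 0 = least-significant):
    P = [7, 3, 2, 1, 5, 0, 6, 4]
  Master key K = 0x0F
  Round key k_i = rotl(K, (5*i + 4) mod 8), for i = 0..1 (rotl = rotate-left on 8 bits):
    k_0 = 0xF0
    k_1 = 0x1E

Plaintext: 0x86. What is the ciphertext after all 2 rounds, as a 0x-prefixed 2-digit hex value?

0x0E

s_0 = plaintext = 0x86
s_1 = Round(s_0, k_0) = 0x1B
s_2 = Round(s_1, k_1) = 0x0E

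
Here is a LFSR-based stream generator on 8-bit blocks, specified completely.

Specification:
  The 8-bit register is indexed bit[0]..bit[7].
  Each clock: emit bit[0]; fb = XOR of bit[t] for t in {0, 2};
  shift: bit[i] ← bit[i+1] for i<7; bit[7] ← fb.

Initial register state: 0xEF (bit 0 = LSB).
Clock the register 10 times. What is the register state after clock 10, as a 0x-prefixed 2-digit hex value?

reg_0 = 0xEF
clock 1: out=1, reg = 0x77
clock 2: out=1, reg = 0x3B
clock 3: out=1, reg = 0x9D
clock 4: out=1, reg = 0x4E
clock 5: out=0, reg = 0xA7
clock 6: out=1, reg = 0x53
clock 7: out=1, reg = 0xA9
clock 8: out=1, reg = 0xD4
clock 9: out=0, reg = 0xEA
clock 10: out=0, reg = 0x75

0x75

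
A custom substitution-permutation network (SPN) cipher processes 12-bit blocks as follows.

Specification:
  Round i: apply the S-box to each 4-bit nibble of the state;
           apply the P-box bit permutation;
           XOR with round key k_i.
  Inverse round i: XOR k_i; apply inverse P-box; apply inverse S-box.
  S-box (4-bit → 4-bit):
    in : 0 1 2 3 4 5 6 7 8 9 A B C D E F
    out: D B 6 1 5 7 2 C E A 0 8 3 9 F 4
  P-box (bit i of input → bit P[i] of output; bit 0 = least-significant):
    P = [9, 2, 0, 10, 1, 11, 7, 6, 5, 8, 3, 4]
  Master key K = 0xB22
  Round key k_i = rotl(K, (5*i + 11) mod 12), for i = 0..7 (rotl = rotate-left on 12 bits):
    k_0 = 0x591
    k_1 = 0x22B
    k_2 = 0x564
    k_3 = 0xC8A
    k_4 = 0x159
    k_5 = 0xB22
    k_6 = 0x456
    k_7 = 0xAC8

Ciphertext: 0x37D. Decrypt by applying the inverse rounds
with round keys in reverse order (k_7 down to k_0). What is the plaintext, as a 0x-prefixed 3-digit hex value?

s_0 = ciphertext = 0x37D
s_1 = InvRound(s_0, k_7) = 0x122
s_2 = InvRound(s_1, k_6) = 0x1B9
s_3 = InvRound(s_2, k_5) = 0x754
s_4 = InvRound(s_3, k_4) = 0xFAE
s_5 = InvRound(s_4, k_3) = 0xCAC
s_6 = InvRound(s_5, k_2) = 0x28A
s_7 = InvRound(s_6, k_1) = 0x3FF
s_8 = InvRound(s_7, k_0) = 0x4D1

0x4D1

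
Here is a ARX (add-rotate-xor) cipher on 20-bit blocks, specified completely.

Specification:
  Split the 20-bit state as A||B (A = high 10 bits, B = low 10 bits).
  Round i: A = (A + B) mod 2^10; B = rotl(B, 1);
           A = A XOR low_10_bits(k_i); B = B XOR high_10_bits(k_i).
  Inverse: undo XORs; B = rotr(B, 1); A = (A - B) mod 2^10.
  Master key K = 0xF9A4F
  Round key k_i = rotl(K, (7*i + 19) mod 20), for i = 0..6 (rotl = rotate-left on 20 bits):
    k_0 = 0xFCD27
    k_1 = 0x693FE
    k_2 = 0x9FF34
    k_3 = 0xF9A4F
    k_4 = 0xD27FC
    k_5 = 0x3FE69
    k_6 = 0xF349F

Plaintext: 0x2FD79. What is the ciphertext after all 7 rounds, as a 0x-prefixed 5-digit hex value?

0x4C707

s_0 = plaintext = 0x2FD79
s_1 = Round(s_0, k_0) = 0xC7D01
s_2 = Round(s_1, k_1) = 0xF7BA6
s_3 = Round(s_2, k_2) = 0x2C132
s_4 = Round(s_3, k_3) = 0xEB582
s_5 = Round(s_4, k_4) = 0xB4C4D
s_6 = Round(s_5, k_5) = 0x52465
s_7 = Round(s_6, k_6) = 0x4C707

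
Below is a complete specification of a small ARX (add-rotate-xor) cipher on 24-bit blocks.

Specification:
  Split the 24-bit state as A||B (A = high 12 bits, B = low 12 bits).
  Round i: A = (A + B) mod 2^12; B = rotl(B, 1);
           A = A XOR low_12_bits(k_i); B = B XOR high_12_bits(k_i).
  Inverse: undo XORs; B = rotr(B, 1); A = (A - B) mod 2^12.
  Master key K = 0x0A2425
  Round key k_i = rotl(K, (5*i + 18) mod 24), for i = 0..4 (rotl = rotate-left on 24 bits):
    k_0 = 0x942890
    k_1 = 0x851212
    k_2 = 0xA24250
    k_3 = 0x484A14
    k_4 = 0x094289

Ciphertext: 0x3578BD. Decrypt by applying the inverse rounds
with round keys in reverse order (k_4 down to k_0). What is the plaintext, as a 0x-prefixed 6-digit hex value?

0xCE7B78

s_0 = ciphertext = 0x3578BD
s_1 = InvRound(s_0, k_4) = 0x5CAC14
s_2 = InvRound(s_1, k_3) = 0xB96448
s_3 = InvRound(s_2, k_2) = 0x290736
s_4 = InvRound(s_3, k_1) = 0x0CFFB3
s_5 = InvRound(s_4, k_0) = 0xCE7B78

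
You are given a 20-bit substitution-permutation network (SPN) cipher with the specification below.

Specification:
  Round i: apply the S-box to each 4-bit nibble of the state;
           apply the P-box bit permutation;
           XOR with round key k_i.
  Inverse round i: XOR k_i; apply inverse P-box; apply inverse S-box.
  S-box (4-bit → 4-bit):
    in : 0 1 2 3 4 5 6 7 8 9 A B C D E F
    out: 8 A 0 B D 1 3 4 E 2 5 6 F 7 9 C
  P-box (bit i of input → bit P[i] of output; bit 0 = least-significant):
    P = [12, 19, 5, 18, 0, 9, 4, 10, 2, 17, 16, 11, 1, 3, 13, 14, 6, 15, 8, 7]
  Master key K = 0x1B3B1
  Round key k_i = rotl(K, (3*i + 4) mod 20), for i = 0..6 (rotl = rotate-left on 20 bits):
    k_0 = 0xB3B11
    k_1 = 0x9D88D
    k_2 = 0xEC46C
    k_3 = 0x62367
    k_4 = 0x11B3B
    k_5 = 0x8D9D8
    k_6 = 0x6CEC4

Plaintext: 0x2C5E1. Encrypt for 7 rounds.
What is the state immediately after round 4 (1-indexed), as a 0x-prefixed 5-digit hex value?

0xCB863

s_0 = plaintext = 0x2C5E1
s_1 = Round(s_0, k_0) = 0x75F1E
s_2 = Round(s_1, k_1) = 0xCC78F
s_3 = Round(s_2, k_2) = 0xB2396
s_4 = Round(s_3, k_3) = 0xCB863
s_5 = Round(s_4, k_4) = 0xEA0F2
s_6 = Round(s_5, k_5) = 0x8F50A
s_7 = Round(s_6, k_6) = 0x63B60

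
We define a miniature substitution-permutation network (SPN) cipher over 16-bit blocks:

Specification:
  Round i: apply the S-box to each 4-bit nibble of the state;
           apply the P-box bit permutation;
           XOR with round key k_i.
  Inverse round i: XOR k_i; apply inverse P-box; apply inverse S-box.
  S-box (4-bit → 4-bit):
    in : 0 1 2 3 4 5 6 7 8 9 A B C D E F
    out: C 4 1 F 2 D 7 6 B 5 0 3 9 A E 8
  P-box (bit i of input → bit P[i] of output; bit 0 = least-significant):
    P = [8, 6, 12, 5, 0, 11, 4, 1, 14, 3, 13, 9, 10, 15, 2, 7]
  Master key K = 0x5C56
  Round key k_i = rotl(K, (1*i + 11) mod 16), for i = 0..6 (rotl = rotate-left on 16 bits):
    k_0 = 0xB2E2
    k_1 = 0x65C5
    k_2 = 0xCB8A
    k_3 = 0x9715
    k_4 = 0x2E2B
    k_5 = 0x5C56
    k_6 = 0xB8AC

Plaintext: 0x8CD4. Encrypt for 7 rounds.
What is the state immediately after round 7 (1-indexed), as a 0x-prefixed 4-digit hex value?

s_0 = plaintext = 0x8CD4
s_1 = Round(s_0, k_0) = 0x7C20
s_2 = Round(s_1, k_1) = 0xB7E0
s_3 = Round(s_2, k_2) = 0x77B0
s_4 = Round(s_3, k_3) = 0x2F38
s_5 = Round(s_4, k_4) = 0x2158
s_6 = Round(s_5, k_5) = 0x7925
s_7 = Round(s_6, k_6) = 0x4989

0x4989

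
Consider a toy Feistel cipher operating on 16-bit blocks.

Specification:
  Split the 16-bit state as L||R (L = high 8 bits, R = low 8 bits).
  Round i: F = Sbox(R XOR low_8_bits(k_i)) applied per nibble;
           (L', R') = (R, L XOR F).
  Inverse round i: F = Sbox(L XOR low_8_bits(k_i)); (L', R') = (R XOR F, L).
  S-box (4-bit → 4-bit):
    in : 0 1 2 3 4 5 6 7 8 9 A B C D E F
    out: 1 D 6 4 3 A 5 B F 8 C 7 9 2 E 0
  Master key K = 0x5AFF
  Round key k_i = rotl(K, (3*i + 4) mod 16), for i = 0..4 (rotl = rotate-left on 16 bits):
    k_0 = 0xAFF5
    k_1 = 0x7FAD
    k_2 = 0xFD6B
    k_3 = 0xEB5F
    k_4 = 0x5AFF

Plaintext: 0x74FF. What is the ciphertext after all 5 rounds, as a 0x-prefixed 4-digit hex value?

0x0D70

s_0 = plaintext = 0x74FF
s_1 = Round(s_0, k_0) = 0xFF68
s_2 = Round(s_1, k_1) = 0x6865
s_3 = Round(s_2, k_2) = 0x6576
s_4 = Round(s_3, k_3) = 0x760D
s_5 = Round(s_4, k_4) = 0x0D70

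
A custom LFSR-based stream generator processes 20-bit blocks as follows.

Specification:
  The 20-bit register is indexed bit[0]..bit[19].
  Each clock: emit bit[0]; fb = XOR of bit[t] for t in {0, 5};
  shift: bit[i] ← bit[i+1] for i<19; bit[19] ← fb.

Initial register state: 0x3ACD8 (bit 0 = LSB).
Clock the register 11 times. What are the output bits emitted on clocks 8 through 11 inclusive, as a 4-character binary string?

reg_0 = 0x3ACD8
clock 1: out=0, reg = 0x1D66C
clock 2: out=0, reg = 0x8EB36
clock 3: out=0, reg = 0xC759B
clock 4: out=1, reg = 0xE3ACD
clock 5: out=1, reg = 0xF1D66
clock 6: out=0, reg = 0xF8EB3
clock 7: out=1, reg = 0x7C759
clock 8: out=1, reg = 0xBE3AC
clock 9: out=0, reg = 0xDF1D6
clock 10: out=0, reg = 0x6F8EB
clock 11: out=1, reg = 0x37C75

1001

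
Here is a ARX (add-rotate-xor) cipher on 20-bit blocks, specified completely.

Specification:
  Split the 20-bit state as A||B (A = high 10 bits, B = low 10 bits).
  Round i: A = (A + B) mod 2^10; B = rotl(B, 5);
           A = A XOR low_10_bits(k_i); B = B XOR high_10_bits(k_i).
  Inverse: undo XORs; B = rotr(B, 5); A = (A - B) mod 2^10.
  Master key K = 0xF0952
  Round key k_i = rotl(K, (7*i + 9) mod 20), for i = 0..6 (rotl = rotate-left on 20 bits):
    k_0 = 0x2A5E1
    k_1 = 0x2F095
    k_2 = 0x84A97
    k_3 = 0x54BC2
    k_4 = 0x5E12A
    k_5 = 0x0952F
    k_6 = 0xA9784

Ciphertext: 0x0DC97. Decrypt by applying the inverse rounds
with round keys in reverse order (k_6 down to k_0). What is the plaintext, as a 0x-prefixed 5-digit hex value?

0xA0BE4

s_0 = ciphertext = 0x0DC97
s_1 = InvRound(s_0, k_6) = 0x58A51
s_2 = InvRound(s_1, k_5) = 0x6EA93
s_3 = InvRound(s_2, k_4) = 0xC457F
s_4 = InvRound(s_3, k_3) = 0xCC9A1
s_5 = InvRound(s_4, k_2) = 0xCA27D
s_6 = InvRound(s_5, k_1) = 0xE1C36
s_7 = InvRound(s_6, k_0) = 0xA0BE4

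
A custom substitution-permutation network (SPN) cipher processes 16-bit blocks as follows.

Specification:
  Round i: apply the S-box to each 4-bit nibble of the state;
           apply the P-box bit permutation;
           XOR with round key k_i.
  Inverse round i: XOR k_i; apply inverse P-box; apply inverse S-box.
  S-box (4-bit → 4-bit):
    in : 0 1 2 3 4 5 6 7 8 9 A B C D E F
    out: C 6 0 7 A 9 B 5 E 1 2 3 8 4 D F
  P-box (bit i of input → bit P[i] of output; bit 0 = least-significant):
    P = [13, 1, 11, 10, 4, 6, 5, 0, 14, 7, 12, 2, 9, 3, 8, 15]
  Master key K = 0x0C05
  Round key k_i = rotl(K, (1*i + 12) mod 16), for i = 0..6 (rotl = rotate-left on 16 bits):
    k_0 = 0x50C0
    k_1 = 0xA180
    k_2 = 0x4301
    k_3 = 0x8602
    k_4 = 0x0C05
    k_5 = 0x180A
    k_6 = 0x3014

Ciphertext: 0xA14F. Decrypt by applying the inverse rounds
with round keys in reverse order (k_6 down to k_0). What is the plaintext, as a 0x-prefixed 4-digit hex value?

0x1FBD

s_0 = ciphertext = 0xA14F
s_1 = InvRound(s_0, k_6) = 0x8D6A
s_2 = InvRound(s_1, k_5) = 0x0D1C
s_3 = InvRound(s_2, k_4) = 0x1252
s_4 = InvRound(s_3, k_3) = 0xCDBC
s_5 = InvRound(s_4, k_2) = 0x64E0
s_6 = InvRound(s_5, k_1) = 0x091C
s_7 = InvRound(s_6, k_0) = 0x1FBD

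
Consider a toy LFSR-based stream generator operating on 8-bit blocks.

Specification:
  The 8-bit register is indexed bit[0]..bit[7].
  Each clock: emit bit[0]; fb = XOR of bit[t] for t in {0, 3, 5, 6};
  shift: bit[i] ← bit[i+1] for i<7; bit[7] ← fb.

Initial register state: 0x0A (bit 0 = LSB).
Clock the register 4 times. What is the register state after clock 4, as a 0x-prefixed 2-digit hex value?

0xF0

reg_0 = 0x0A
clock 1: out=0, reg = 0x85
clock 2: out=1, reg = 0xC2
clock 3: out=0, reg = 0xE1
clock 4: out=1, reg = 0xF0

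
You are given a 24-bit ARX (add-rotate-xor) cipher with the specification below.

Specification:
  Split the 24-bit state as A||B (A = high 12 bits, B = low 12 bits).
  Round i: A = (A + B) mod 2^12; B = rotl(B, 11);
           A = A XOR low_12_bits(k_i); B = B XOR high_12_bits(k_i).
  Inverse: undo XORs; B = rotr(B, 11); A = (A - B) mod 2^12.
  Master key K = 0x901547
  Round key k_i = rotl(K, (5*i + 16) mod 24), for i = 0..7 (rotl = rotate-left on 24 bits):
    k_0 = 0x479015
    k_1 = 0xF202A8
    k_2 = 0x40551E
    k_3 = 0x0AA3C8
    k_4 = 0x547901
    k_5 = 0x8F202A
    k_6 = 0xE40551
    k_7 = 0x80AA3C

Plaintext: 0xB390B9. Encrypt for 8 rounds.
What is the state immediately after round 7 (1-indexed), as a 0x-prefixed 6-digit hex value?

s_0 = plaintext = 0xB390B9
s_1 = Round(s_0, k_0) = 0xBE7C25
s_2 = Round(s_1, k_1) = 0xAA4132
s_3 = Round(s_2, k_2) = 0xEC849C
s_4 = Round(s_3, k_3) = 0x0AC2E4
s_5 = Round(s_4, k_4) = 0xA91435
s_6 = Round(s_5, k_5) = 0xEEC2E8
s_7 = Round(s_6, k_6) = 0x485F34
s_8 = Round(s_7, k_7) = 0x985F90

0x485F34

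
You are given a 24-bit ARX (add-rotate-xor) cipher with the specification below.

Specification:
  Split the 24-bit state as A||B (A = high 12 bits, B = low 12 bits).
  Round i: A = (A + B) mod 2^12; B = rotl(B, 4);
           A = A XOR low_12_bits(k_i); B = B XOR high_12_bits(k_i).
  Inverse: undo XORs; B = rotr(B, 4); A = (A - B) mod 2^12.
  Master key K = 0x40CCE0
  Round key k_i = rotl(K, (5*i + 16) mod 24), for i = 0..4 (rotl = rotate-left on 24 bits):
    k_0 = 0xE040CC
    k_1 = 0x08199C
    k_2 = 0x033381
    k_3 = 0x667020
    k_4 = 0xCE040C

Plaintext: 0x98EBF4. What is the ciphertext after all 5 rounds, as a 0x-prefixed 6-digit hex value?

0x91BDE5

s_0 = plaintext = 0x98EBF4
s_1 = Round(s_0, k_0) = 0x54E14F
s_2 = Round(s_1, k_1) = 0xF01470
s_3 = Round(s_2, k_2) = 0x0F0737
s_4 = Round(s_3, k_3) = 0x807510
s_5 = Round(s_4, k_4) = 0x91BDE5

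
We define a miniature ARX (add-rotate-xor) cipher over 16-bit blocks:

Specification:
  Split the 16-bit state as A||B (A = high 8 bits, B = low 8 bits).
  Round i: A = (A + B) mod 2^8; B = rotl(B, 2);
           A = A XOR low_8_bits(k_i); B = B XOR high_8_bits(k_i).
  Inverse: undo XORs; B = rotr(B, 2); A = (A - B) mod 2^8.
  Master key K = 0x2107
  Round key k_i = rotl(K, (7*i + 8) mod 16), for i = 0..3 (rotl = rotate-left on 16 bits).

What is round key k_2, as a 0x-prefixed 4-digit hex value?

0x41C8

K = 0x2107
k_0 = rotl(K, (7*0+8) mod 16) = rotl(K, 8) = 0x0721
k_1 = rotl(K, (7*1+8) mod 16) = rotl(K, 15) = 0x9083
k_2 = rotl(K, (7*2+8) mod 16) = rotl(K, 6) = 0x41C8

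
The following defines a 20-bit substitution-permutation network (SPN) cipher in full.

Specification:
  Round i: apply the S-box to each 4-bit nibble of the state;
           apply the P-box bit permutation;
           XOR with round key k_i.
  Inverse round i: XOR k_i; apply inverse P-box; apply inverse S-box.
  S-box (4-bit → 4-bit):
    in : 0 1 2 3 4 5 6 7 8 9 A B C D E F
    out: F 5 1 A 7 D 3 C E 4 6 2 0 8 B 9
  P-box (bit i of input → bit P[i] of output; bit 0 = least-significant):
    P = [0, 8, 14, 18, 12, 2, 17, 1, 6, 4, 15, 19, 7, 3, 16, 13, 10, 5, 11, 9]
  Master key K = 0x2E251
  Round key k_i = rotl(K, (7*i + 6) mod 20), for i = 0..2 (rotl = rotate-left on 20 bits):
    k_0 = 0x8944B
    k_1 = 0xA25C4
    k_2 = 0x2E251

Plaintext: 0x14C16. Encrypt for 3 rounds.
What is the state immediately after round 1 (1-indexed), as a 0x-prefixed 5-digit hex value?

0xB89C2

s_0 = plaintext = 0x14C16
s_1 = Round(s_0, k_0) = 0xB89C2
s_2 = Round(s_1, k_1) = 0xB85ED
s_3 = Round(s_2, k_2) = 0xF523F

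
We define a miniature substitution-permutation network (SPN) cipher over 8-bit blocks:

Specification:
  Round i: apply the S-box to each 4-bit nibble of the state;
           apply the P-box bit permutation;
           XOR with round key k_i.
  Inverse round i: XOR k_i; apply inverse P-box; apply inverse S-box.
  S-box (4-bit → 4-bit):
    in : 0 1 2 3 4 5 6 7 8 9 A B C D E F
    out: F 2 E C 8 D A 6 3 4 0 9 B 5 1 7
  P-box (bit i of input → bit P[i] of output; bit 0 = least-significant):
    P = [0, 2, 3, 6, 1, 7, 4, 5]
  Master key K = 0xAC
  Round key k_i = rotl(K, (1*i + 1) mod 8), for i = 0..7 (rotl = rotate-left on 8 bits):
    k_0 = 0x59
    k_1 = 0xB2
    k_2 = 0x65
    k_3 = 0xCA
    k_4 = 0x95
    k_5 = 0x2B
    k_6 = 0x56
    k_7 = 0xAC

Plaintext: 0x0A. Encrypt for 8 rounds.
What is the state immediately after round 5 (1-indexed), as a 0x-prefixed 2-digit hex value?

s_0 = plaintext = 0x0A
s_1 = Round(s_0, k_0) = 0xEB
s_2 = Round(s_1, k_1) = 0xF1
s_3 = Round(s_2, k_2) = 0xF3
s_4 = Round(s_3, k_3) = 0x10
s_5 = Round(s_4, k_4) = 0x58
s_6 = Round(s_5, k_5) = 0x1C
s_7 = Round(s_6, k_6) = 0x93
s_8 = Round(s_7, k_7) = 0xF4

0x58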